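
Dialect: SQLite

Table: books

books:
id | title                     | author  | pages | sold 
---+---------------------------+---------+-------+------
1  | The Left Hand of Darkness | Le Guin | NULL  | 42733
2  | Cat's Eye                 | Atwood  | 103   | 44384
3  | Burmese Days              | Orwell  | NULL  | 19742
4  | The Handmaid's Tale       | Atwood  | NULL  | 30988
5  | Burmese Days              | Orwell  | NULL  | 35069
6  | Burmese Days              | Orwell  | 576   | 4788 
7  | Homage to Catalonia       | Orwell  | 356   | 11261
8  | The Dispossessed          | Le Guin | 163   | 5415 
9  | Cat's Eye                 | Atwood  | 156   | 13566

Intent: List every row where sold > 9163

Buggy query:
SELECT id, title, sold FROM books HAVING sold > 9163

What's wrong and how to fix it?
Bug: HAVING filters the output of aggregation, but this query has no GROUP BY and no aggregate functions, so SQLite rejects it (HAVING clause on a non-aggregate query); the condition here is per row

Fix: Use WHERE for row-level filtering

Corrected query:
SELECT id, title, sold FROM books WHERE sold > 9163

Result:
id | title                     | sold 
---+---------------------------+------
1  | The Left Hand of Darkness | 42733
2  | Cat's Eye                 | 44384
3  | Burmese Days              | 19742
4  | The Handmaid's Tale       | 30988
5  | Burmese Days              | 35069
7  | Homage to Catalonia       | 11261
9  | Cat's Eye                 | 13566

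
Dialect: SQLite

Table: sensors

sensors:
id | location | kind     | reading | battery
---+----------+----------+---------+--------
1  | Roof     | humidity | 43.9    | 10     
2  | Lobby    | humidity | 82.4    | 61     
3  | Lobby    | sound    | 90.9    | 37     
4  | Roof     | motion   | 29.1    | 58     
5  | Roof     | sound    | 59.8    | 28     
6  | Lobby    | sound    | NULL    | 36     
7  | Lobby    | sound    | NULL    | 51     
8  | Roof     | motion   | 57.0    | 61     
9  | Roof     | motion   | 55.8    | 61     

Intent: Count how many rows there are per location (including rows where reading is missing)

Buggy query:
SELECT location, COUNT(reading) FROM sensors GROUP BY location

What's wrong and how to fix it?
Bug: COUNT(reading) skips NULLs, so groups with missing reading are undercounted

Fix: Replace COUNT(reading) with COUNT(*)

Corrected query:
SELECT location, COUNT(*) FROM sensors GROUP BY location

Result:
location | COUNT(*)
---------+---------
Lobby    | 4       
Roof     | 5       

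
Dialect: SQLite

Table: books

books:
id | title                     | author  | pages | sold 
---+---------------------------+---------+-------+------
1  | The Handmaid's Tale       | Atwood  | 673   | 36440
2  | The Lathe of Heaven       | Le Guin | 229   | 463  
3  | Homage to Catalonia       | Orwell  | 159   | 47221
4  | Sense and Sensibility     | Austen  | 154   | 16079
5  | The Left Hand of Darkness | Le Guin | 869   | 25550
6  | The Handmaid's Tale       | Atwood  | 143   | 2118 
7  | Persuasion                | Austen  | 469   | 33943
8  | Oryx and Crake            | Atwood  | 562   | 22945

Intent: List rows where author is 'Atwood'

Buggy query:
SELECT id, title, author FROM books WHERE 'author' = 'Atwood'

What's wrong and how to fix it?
Bug: 'author' in single quotes is a string literal, not the column; the comparison is literal-vs-literal and never true

Fix: Remove the quotes around the column name (or use double quotes for an identifier)

Corrected query:
SELECT id, title, author FROM books WHERE author = 'Atwood'

Result:
id | title               | author
---+---------------------+-------
1  | The Handmaid's Tale | Atwood
6  | The Handmaid's Tale | Atwood
8  | Oryx and Crake      | Atwood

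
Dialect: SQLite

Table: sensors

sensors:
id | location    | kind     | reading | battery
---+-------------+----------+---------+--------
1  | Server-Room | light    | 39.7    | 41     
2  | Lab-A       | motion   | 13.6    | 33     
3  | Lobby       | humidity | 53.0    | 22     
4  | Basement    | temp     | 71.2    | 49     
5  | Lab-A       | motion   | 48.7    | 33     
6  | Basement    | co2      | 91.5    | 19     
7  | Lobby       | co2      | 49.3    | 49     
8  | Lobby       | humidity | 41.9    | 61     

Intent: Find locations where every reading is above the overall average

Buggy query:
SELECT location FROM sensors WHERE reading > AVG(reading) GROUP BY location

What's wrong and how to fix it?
Bug: WHERE evaluates per row before aggregation, so AVG() is unavailable

Fix: Compute the overall average in a scalar subquery and compare each group's MIN against it in HAVING

Corrected query:
SELECT location FROM sensors GROUP BY location HAVING MIN(reading) > (SELECT AVG(reading) FROM sensors)

Result:
location
--------
Basement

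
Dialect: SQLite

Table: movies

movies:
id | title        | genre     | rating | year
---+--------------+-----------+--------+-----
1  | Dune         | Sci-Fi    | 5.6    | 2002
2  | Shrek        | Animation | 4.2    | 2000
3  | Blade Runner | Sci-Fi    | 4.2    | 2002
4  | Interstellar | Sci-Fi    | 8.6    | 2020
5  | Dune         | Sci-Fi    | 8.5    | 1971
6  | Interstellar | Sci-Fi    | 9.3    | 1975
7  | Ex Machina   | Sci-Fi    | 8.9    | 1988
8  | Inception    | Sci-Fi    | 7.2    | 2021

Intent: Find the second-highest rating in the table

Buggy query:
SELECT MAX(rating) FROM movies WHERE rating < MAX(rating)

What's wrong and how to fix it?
Bug: The inner MAX is an aggregate inside WHERE, which is not allowed

Fix: Put the inner MAX in a scalar subquery

Corrected query:
SELECT MAX(rating) FROM movies WHERE rating < (SELECT MAX(rating) FROM movies)

Result:
MAX(rating)
-----------
8.9        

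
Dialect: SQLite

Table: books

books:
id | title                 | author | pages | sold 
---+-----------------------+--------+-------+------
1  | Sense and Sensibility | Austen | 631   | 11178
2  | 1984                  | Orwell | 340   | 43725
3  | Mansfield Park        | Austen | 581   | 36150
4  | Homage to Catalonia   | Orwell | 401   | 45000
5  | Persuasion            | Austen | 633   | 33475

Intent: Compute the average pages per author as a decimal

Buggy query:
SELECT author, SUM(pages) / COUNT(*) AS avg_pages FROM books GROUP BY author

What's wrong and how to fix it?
Bug: Both operands are integers, so '/' performs integer division and truncates

Fix: Multiply by 1.0 (or CAST to REAL) to force floating-point division

Corrected query:
SELECT author, SUM(pages) * 1.0 / COUNT(*) AS avg_pages FROM books GROUP BY author

Result:
author | avg_pages
-------+----------
Austen | 615      
Orwell | 370.5    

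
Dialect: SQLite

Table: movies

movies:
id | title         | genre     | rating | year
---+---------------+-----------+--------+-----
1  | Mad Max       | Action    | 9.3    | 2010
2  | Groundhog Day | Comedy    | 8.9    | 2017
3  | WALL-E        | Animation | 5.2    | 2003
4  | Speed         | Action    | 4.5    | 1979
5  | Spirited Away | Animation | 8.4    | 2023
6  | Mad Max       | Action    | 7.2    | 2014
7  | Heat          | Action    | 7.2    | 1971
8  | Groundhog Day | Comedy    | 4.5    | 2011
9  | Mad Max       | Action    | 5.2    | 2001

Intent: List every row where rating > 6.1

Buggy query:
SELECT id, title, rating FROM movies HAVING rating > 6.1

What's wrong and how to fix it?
Bug: HAVING filters the output of aggregation, but this query has no GROUP BY and no aggregate functions, so SQLite rejects it (HAVING clause on a non-aggregate query); the condition here is per row

Fix: Replace HAVING with WHERE since the condition applies to individual rows

Corrected query:
SELECT id, title, rating FROM movies WHERE rating > 6.1

Result:
id | title         | rating
---+---------------+-------
1  | Mad Max       | 9.3   
2  | Groundhog Day | 8.9   
5  | Spirited Away | 8.4   
6  | Mad Max       | 7.2   
7  | Heat          | 7.2   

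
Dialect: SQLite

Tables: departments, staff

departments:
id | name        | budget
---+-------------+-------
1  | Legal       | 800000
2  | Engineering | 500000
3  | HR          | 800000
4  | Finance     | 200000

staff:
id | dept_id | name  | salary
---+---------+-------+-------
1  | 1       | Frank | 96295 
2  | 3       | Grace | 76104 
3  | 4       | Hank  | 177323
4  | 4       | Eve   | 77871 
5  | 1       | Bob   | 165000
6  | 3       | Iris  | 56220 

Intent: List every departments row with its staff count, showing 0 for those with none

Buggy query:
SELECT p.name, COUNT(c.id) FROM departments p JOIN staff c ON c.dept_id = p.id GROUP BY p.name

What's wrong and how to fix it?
Bug: An inner join excludes parents with zero children

Fix: Switch to LEFT JOIN to retain unmatched parent rows

Corrected query:
SELECT p.name, COUNT(c.id) FROM departments p LEFT JOIN staff c ON c.dept_id = p.id GROUP BY p.name

Result:
name        | COUNT(c.id)
------------+------------
Engineering | 0          
Finance     | 2          
HR          | 2          
Legal       | 2          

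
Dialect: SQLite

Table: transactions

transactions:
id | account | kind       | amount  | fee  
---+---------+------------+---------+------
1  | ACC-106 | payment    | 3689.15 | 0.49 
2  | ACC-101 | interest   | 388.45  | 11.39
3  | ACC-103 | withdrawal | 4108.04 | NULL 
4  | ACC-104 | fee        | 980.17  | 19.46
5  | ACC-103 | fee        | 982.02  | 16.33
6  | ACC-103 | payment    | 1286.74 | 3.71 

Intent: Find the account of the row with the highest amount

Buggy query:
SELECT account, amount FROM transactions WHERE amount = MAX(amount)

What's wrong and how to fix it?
Bug: WHERE is evaluated per row; an aggregate over the whole table isn't defined there

Fix: Use a subquery: WHERE amount = (SELECT MAX(amount) FROM transactions)

Corrected query:
SELECT account, amount FROM transactions WHERE amount = (SELECT MAX(amount) FROM transactions)

Result:
account | amount 
--------+--------
ACC-103 | 4108.04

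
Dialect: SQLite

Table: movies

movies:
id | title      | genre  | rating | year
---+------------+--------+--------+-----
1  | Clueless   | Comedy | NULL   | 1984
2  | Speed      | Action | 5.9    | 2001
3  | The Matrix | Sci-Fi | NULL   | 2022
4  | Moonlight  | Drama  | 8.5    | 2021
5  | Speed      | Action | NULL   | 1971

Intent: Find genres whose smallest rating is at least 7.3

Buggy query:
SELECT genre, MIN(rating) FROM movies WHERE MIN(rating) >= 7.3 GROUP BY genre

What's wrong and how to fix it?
Bug: Aggregates like MIN are computed per group after WHERE runs

Fix: Replace WHERE with HAVING after the GROUP BY

Corrected query:
SELECT genre, MIN(rating) FROM movies GROUP BY genre HAVING MIN(rating) >= 7.3

Result:
genre | MIN(rating)
------+------------
Drama | 8.5        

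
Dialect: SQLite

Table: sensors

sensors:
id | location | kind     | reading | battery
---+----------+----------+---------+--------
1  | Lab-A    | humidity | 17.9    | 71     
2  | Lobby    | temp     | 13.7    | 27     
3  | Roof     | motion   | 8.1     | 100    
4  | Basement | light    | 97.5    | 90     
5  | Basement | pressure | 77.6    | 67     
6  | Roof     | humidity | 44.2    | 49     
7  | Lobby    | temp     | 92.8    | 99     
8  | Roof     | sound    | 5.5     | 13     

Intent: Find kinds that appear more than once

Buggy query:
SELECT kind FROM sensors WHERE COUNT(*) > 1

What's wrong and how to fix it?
Bug: WHERE can't reference COUNT(*); aggregates are computed after WHERE

Fix: Group first, then use HAVING for the count condition

Corrected query:
SELECT kind FROM sensors GROUP BY kind HAVING COUNT(*) > 1

Result:
kind    
--------
humidity
temp    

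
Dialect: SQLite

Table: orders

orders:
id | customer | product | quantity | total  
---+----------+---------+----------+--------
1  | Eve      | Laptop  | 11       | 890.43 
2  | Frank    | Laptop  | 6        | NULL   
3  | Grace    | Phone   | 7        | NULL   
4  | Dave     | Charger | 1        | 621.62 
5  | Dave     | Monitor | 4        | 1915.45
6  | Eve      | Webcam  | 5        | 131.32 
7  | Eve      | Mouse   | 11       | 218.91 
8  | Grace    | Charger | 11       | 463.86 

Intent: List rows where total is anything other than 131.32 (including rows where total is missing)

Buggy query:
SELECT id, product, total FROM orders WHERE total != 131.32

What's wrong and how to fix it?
Bug: 'total != 131.32' is unknown when total is NULL, so NULL rows are silently excluded

Fix: Handle NULL separately with IS NULL alongside the inequality

Corrected query:
SELECT id, product, total FROM orders WHERE total != 131.32 OR total IS NULL

Result:
id | product | total  
---+---------+--------
1  | Laptop  | 890.43 
2  | Laptop  | NULL   
3  | Phone   | NULL   
4  | Charger | 621.62 
5  | Monitor | 1915.45
7  | Mouse   | 218.91 
8  | Charger | 463.86 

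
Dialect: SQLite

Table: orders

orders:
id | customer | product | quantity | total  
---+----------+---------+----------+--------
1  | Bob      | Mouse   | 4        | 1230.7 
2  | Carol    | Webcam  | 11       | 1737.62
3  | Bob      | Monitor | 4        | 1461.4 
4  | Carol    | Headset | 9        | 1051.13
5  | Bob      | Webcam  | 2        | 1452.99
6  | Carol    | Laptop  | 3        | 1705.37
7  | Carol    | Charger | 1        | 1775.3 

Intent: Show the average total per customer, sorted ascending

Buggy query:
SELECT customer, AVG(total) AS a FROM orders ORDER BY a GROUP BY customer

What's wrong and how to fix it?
Bug: GROUP BY must precede ORDER BY

Fix: Move ORDER BY to the end, after GROUP BY

Corrected query:
SELECT customer, AVG(total) AS a FROM orders GROUP BY customer ORDER BY a

Result:
customer | a          
---------+------------
Bob      | 1381.696667
Carol    | 1567.355   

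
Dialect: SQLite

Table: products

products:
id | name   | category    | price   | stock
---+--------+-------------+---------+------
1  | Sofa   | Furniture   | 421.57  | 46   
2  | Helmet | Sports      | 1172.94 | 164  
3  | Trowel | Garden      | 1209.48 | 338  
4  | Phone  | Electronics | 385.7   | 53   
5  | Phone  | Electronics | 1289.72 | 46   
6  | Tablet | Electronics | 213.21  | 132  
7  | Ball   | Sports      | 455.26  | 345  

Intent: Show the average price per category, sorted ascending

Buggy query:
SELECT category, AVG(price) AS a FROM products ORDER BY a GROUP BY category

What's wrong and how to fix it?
Bug: ORDER BY appears before GROUP BY; SQL clause order requires GROUP BY first

Fix: Move ORDER BY to the end, after GROUP BY

Corrected query:
SELECT category, AVG(price) AS a FROM products GROUP BY category ORDER BY a

Result:
category    | a         
------------+-----------
Furniture   | 421.57    
Electronics | 629.543333
Sports      | 814.1     
Garden      | 1209.48   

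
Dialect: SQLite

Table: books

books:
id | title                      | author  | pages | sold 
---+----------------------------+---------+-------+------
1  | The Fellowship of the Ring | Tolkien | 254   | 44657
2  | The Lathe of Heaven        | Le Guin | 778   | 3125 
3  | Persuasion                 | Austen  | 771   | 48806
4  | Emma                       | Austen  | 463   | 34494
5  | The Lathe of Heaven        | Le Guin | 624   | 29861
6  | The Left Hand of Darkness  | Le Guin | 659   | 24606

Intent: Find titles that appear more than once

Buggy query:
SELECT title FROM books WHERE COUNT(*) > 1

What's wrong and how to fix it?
Bug: WHERE can't reference COUNT(*); aggregates are computed after WHERE

Fix: Group first, then use HAVING for the count condition

Corrected query:
SELECT title FROM books GROUP BY title HAVING COUNT(*) > 1

Result:
title              
-------------------
The Lathe of Heaven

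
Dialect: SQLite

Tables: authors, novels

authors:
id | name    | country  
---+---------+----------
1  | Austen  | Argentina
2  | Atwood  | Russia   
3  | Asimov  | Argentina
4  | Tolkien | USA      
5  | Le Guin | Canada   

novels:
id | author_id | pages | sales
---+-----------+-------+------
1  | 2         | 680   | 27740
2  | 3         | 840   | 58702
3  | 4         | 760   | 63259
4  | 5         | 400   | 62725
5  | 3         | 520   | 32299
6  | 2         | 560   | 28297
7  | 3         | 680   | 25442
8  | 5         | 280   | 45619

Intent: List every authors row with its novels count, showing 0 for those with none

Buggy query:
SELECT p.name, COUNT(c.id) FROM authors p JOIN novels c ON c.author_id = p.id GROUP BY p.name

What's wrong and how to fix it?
Bug: An inner join excludes parents with zero children

Fix: Switch to LEFT JOIN to retain unmatched parent rows

Corrected query:
SELECT p.name, COUNT(c.id) FROM authors p LEFT JOIN novels c ON c.author_id = p.id GROUP BY p.name

Result:
name    | COUNT(c.id)
--------+------------
Asimov  | 3          
Atwood  | 2          
Austen  | 0          
Le Guin | 2          
Tolkien | 1          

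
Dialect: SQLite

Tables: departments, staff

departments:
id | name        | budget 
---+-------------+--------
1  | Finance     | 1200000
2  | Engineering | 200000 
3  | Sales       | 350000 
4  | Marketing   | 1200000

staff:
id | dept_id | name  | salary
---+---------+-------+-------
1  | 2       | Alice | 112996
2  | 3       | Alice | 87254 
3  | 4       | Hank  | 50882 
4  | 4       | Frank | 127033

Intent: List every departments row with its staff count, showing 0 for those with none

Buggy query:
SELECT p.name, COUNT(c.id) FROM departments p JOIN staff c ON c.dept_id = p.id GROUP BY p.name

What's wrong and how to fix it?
Bug: An inner join excludes parents with zero children

Fix: Switch to LEFT JOIN to retain unmatched parent rows

Corrected query:
SELECT p.name, COUNT(c.id) FROM departments p LEFT JOIN staff c ON c.dept_id = p.id GROUP BY p.name

Result:
name        | COUNT(c.id)
------------+------------
Engineering | 1          
Finance     | 0          
Marketing   | 2          
Sales       | 1          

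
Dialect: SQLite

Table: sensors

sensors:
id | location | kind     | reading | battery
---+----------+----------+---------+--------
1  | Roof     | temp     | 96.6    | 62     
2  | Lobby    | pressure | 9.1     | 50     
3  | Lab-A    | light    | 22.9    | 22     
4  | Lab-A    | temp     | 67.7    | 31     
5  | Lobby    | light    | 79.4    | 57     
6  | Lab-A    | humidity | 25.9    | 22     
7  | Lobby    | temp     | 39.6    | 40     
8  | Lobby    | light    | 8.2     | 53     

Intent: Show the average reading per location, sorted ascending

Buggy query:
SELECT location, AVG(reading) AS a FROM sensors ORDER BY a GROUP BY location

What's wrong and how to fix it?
Bug: ORDER BY appears before GROUP BY; SQL clause order requires GROUP BY first

Fix: Move ORDER BY to the end, after GROUP BY

Corrected query:
SELECT location, AVG(reading) AS a FROM sensors GROUP BY location ORDER BY a

Result:
location | a        
---------+----------
Lobby    | 34.075   
Lab-A    | 38.833333
Roof     | 96.6     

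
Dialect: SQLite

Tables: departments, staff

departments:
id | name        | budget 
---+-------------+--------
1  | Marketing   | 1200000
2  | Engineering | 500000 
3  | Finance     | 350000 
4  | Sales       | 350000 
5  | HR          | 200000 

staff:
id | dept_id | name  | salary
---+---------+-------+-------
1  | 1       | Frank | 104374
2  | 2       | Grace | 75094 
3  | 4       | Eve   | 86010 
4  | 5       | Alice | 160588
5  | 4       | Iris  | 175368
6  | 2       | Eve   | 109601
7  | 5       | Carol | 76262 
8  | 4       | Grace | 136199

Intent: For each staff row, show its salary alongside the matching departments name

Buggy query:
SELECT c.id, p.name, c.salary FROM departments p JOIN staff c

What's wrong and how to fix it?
Bug: JOIN with no ON clause produces a cartesian product; every staff row pairs with every departments row

Fix: Specify the join condition linking the foreign key to the parent id

Corrected query:
SELECT c.id, p.name, c.salary FROM departments p JOIN staff c ON c.dept_id = p.id

Result:
id | name        | salary
---+-------------+-------
1  | Marketing   | 104374
2  | Engineering | 75094 
3  | Sales       | 86010 
4  | HR          | 160588
5  | Sales       | 175368
6  | Engineering | 109601
7  | HR          | 76262 
8  | Sales       | 136199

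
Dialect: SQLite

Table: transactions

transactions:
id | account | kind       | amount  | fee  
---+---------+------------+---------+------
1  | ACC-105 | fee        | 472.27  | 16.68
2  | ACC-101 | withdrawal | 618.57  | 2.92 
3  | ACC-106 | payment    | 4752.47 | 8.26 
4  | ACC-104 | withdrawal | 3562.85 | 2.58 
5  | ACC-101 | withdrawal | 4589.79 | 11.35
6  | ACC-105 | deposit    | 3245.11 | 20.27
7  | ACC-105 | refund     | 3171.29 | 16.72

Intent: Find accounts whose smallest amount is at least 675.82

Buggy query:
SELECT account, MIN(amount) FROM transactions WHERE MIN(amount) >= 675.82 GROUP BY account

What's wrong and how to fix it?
Bug: Aggregates like MIN are computed per group after WHERE runs

Fix: Replace WHERE with HAVING after the GROUP BY

Corrected query:
SELECT account, MIN(amount) FROM transactions GROUP BY account HAVING MIN(amount) >= 675.82

Result:
account | MIN(amount)
--------+------------
ACC-104 | 3562.85    
ACC-106 | 4752.47    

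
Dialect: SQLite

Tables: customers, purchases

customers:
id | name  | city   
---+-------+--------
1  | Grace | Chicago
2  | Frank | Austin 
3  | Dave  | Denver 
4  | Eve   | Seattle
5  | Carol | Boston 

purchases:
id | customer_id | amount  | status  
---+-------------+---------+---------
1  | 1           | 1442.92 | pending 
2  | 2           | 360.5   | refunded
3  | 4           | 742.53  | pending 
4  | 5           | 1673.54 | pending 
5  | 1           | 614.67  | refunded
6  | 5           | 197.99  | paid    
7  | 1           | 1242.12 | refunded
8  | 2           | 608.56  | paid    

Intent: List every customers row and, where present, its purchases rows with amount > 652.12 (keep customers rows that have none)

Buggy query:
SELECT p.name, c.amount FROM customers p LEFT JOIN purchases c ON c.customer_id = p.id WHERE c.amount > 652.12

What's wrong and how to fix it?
Bug: A WHERE condition on the right-hand table after LEFT JOIN drops unmatched parents

Fix: Move the right-table condition into the ON clause so unmatched parents are kept

Corrected query:
SELECT p.name, c.amount FROM customers p LEFT JOIN purchases c ON c.customer_id = p.id AND c.amount > 652.12

Result:
name  | amount 
------+--------
Grace | 1242.12
Grace | 1442.92
Frank | NULL   
Dave  | NULL   
Eve   | 742.53 
Carol | 1673.54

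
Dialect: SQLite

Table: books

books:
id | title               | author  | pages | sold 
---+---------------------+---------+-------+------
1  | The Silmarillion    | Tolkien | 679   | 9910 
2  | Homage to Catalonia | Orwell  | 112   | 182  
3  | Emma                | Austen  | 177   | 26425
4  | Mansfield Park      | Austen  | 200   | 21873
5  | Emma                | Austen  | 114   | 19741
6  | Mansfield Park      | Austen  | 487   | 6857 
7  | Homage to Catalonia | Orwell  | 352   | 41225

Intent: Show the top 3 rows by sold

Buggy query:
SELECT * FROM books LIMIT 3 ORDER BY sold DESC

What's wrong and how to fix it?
Bug: LIMIT must come after ORDER BY

Fix: Sort with ORDER BY, then apply LIMIT

Corrected query:
SELECT * FROM books ORDER BY sold DESC LIMIT 3

Result:
id | title               | author | pages | sold 
---+---------------------+--------+-------+------
7  | Homage to Catalonia | Orwell | 352   | 41225
3  | Emma                | Austen | 177   | 26425
4  | Mansfield Park      | Austen | 200   | 21873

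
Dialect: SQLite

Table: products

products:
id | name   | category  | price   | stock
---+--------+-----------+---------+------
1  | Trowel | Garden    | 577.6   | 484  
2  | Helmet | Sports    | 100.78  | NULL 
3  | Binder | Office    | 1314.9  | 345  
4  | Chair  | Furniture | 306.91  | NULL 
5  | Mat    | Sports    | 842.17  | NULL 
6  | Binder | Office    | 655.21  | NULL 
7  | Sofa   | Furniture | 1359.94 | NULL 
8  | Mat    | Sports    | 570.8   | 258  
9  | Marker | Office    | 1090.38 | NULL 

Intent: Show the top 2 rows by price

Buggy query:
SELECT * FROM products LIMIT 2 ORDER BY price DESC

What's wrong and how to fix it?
Bug: ORDER BY cannot follow LIMIT; LIMIT is the final clause

Fix: Sort with ORDER BY, then apply LIMIT

Corrected query:
SELECT * FROM products ORDER BY price DESC LIMIT 2

Result:
id | name   | category  | price   | stock
---+--------+-----------+---------+------
7  | Sofa   | Furniture | 1359.94 | NULL 
3  | Binder | Office    | 1314.9  | 345  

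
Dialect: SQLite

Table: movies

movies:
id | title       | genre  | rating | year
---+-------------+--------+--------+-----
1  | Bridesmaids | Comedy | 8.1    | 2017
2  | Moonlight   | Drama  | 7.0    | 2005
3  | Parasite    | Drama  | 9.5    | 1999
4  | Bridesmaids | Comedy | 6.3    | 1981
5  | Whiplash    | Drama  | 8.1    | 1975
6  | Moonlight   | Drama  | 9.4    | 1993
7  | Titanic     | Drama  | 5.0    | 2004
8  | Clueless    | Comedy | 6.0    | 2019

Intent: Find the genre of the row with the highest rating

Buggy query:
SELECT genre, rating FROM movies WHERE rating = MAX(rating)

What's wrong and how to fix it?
Bug: MAX(rating) is an aggregate and cannot be used directly in WHERE

Fix: Use a subquery: WHERE rating = (SELECT MAX(rating) FROM movies)

Corrected query:
SELECT genre, rating FROM movies WHERE rating = (SELECT MAX(rating) FROM movies)

Result:
genre | rating
------+-------
Drama | 9.5   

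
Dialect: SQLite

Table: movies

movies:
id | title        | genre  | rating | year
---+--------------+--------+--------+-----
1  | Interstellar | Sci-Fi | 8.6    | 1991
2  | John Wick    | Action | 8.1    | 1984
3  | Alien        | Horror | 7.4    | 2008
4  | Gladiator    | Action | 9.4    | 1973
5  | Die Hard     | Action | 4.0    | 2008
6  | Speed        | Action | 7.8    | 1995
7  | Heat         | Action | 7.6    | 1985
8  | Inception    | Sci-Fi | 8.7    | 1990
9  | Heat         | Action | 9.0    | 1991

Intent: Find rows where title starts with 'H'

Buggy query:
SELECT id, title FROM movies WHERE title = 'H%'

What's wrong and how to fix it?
Bug: Wildcards only work with LIKE; '=' treats '%' as a literal character

Fix: Replace '=' with LIKE so 'H%' is treated as a pattern

Corrected query:
SELECT id, title FROM movies WHERE title LIKE 'H%'

Result:
id | title
---+------
7  | Heat 
9  | Heat 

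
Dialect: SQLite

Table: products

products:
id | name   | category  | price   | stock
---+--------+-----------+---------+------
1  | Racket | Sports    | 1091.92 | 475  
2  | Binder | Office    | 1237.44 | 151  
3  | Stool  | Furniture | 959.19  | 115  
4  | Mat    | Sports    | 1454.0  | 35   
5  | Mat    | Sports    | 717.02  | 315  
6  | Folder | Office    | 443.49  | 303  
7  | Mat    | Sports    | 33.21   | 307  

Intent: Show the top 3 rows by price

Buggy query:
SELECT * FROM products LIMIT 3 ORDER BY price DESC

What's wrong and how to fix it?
Bug: LIMIT must come after ORDER BY

Fix: Swap the clauses: ORDER BY first, then LIMIT

Corrected query:
SELECT * FROM products ORDER BY price DESC LIMIT 3

Result:
id | name   | category | price   | stock
---+--------+----------+---------+------
4  | Mat    | Sports   | 1454    | 35   
2  | Binder | Office   | 1237.44 | 151  
1  | Racket | Sports   | 1091.92 | 475  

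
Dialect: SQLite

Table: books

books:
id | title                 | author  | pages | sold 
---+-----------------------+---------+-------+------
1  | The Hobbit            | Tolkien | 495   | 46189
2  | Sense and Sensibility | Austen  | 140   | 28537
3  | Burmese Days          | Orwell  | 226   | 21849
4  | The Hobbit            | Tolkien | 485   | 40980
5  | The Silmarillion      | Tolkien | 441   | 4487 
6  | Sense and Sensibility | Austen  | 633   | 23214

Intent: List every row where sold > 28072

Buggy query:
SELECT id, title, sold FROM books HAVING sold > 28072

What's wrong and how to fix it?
Bug: HAVING filters the output of aggregation, but this query has no GROUP BY and no aggregate functions, so SQLite rejects it (HAVING clause on a non-aggregate query); the condition here is per row

Fix: Replace HAVING with WHERE since the condition applies to individual rows

Corrected query:
SELECT id, title, sold FROM books WHERE sold > 28072

Result:
id | title                 | sold 
---+-----------------------+------
1  | The Hobbit            | 46189
2  | Sense and Sensibility | 28537
4  | The Hobbit            | 40980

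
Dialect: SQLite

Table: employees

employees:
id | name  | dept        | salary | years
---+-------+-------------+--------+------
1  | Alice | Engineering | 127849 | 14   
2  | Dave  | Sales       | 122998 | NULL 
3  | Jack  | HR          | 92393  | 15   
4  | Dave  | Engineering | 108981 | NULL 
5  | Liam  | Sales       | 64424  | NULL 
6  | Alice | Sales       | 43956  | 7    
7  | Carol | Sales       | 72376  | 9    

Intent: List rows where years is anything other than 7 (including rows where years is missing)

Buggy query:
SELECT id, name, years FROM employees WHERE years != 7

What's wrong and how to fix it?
Bug: Inequality against NULL is unknown, not true; rows with NULL are dropped

Fix: Add an explicit OR years IS NULL to include the missing-value rows

Corrected query:
SELECT id, name, years FROM employees WHERE years != 7 OR years IS NULL

Result:
id | name  | years
---+-------+------
1  | Alice | 14   
2  | Dave  | NULL 
3  | Jack  | 15   
4  | Dave  | NULL 
5  | Liam  | NULL 
7  | Carol | 9    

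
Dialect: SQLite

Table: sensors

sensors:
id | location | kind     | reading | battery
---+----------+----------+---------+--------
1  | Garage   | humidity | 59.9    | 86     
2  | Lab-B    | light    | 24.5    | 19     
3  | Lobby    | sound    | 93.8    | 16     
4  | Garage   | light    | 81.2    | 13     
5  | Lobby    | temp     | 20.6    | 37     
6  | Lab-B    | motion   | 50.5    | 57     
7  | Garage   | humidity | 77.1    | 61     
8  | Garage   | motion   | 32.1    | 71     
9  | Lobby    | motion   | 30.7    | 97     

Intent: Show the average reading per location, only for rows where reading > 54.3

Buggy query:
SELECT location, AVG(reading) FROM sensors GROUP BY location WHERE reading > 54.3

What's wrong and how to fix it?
Bug: WHERE cannot follow GROUP BY

Fix: Place WHERE between FROM and GROUP BY

Corrected query:
SELECT location, AVG(reading) FROM sensors WHERE reading > 54.3 GROUP BY location

Result:
location | AVG(reading)
---------+-------------
Garage   | 72.733333   
Lobby    | 93.8        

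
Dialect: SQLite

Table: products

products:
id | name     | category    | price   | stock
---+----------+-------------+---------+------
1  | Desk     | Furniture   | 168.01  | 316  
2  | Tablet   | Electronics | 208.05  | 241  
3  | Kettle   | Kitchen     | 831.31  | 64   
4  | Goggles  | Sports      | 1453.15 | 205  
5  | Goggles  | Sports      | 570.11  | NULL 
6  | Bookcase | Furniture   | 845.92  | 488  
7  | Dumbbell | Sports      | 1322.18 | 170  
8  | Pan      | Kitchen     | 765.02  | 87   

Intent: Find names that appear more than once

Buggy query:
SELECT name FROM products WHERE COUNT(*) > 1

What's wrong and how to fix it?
Bug: COUNT(*) is an aggregate and cannot be used in WHERE

Fix: Group first, then use HAVING for the count condition

Corrected query:
SELECT name FROM products GROUP BY name HAVING COUNT(*) > 1

Result:
name   
-------
Goggles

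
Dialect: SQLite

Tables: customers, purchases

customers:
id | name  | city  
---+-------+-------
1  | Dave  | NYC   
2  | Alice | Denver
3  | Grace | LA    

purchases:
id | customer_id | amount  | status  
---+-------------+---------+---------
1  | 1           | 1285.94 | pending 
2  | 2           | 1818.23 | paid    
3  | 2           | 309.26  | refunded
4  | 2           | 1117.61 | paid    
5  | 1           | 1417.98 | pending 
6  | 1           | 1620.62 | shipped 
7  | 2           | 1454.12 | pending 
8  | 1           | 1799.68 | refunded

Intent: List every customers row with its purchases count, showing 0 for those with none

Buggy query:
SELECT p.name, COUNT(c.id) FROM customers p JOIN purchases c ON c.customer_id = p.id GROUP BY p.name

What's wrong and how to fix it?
Bug: INNER JOIN drops customers rows that have no matching purchases rows

Fix: Use LEFT JOIN so parents without children still appear (COUNT(c.id) gives 0)

Corrected query:
SELECT p.name, COUNT(c.id) FROM customers p LEFT JOIN purchases c ON c.customer_id = p.id GROUP BY p.name

Result:
name  | COUNT(c.id)
------+------------
Alice | 4          
Dave  | 4          
Grace | 0          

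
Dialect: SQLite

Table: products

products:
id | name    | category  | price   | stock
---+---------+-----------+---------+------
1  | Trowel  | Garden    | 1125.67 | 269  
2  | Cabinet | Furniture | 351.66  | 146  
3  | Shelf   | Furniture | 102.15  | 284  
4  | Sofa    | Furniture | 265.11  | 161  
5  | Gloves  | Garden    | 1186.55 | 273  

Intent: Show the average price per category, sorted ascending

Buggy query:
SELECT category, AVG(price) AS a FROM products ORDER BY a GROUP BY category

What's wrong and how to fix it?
Bug: ORDER BY appears before GROUP BY; SQL clause order requires GROUP BY first

Fix: Reorder: SELECT … FROM … GROUP BY … ORDER BY …

Corrected query:
SELECT category, AVG(price) AS a FROM products GROUP BY category ORDER BY a

Result:
category  | a      
----------+--------
Furniture | 239.64 
Garden    | 1156.11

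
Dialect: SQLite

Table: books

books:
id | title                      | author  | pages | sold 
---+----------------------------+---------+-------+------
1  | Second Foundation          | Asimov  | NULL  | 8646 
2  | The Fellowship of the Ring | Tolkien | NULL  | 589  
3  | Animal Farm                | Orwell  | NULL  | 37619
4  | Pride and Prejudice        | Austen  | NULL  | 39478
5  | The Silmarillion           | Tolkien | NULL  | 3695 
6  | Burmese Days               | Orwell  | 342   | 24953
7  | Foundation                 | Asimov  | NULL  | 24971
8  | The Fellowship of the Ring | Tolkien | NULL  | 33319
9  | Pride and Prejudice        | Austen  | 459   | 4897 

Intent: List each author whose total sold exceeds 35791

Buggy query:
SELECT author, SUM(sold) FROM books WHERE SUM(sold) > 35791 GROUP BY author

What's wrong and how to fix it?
Bug: WHERE runs before GROUP BY, so aggregates aren't available there

Fix: Use HAVING (which filters groups after aggregation) instead of WHERE

Corrected query:
SELECT author, SUM(sold) FROM books GROUP BY author HAVING SUM(sold) > 35791

Result:
author  | SUM(sold)
--------+----------
Austen  | 44375    
Orwell  | 62572    
Tolkien | 37603    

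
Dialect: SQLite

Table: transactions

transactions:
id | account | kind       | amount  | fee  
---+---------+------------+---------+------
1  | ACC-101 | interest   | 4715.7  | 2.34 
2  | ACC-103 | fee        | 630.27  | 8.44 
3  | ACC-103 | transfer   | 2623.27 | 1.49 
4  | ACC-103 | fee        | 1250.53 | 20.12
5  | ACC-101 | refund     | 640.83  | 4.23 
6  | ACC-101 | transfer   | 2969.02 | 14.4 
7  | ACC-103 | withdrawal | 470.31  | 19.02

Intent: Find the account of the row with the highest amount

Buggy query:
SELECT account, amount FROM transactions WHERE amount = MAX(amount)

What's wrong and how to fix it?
Bug: MAX(amount) is an aggregate and cannot be used directly in WHERE

Fix: Use a subquery: WHERE amount = (SELECT MAX(amount) FROM transactions)

Corrected query:
SELECT account, amount FROM transactions WHERE amount = (SELECT MAX(amount) FROM transactions)

Result:
account | amount
--------+-------
ACC-101 | 4715.7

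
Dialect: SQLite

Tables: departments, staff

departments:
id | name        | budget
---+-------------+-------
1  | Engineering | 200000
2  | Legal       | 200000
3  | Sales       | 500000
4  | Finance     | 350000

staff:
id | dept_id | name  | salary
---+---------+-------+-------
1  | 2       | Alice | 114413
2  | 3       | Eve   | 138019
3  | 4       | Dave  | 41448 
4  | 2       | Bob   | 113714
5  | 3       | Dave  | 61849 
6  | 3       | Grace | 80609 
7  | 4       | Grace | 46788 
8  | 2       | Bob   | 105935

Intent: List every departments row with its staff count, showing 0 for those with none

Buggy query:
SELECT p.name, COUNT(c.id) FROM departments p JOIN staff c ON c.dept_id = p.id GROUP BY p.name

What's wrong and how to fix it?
Bug: An inner join excludes parents with zero children

Fix: Use LEFT JOIN so parents without children still appear (COUNT(c.id) gives 0)

Corrected query:
SELECT p.name, COUNT(c.id) FROM departments p LEFT JOIN staff c ON c.dept_id = p.id GROUP BY p.name

Result:
name        | COUNT(c.id)
------------+------------
Engineering | 0          
Finance     | 2          
Legal       | 3          
Sales       | 3          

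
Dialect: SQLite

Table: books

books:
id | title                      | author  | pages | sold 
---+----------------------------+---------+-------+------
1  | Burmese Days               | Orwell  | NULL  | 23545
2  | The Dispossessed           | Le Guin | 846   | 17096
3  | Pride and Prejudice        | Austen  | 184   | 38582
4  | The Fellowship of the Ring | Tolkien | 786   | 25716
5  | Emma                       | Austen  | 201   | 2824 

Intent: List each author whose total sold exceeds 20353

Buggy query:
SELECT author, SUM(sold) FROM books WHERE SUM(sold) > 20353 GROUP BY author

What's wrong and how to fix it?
Bug: SUM(sold) is an aggregate, but WHERE filters rows before aggregation

Fix: Move the aggregate condition to a HAVING clause

Corrected query:
SELECT author, SUM(sold) FROM books GROUP BY author HAVING SUM(sold) > 20353

Result:
author  | SUM(sold)
--------+----------
Austen  | 41406    
Orwell  | 23545    
Tolkien | 25716    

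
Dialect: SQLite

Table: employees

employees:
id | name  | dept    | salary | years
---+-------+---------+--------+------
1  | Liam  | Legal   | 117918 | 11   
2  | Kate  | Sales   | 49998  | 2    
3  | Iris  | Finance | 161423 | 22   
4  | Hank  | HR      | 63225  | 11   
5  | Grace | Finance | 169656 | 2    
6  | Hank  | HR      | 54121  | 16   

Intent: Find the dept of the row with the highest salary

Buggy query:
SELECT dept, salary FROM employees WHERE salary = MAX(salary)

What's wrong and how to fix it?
Bug: MAX(salary) is an aggregate and cannot be used directly in WHERE

Fix: Use a subquery: WHERE salary = (SELECT MAX(salary) FROM employees)

Corrected query:
SELECT dept, salary FROM employees WHERE salary = (SELECT MAX(salary) FROM employees)

Result:
dept    | salary
--------+-------
Finance | 169656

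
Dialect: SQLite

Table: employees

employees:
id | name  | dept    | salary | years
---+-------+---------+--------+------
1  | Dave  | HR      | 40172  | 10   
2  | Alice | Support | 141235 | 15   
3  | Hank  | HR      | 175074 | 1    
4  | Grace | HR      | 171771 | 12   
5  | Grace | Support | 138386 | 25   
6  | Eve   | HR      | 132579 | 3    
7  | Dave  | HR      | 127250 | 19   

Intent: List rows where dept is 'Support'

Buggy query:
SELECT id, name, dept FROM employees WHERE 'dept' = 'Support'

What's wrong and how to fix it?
Bug: Single quotes denote string literals in SQL; the column name is being compared as a constant string

Fix: Remove the quotes around the column name (or use double quotes for an identifier)

Corrected query:
SELECT id, name, dept FROM employees WHERE dept = 'Support'

Result:
id | name  | dept   
---+-------+--------
2  | Alice | Support
5  | Grace | Support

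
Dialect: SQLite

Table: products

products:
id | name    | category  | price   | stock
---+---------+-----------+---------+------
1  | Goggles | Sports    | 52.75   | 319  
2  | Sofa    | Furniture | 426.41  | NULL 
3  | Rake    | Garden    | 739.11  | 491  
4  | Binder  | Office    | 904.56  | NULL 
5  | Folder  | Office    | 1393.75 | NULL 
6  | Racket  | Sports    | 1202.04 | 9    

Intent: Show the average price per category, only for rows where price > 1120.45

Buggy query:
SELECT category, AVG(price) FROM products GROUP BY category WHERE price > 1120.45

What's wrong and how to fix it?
Bug: WHERE cannot follow GROUP BY

Fix: Place WHERE between FROM and GROUP BY

Corrected query:
SELECT category, AVG(price) FROM products WHERE price > 1120.45 GROUP BY category

Result:
category | AVG(price)
---------+-----------
Office   | 1393.75   
Sports   | 1202.04   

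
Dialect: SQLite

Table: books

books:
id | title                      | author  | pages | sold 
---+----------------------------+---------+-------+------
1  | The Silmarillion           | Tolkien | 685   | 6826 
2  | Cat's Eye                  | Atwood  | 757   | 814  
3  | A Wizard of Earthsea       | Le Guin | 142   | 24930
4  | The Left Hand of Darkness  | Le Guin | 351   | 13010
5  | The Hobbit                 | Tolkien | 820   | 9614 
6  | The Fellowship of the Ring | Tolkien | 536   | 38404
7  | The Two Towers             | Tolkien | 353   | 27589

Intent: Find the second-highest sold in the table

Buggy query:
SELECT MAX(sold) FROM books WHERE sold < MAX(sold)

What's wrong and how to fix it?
Bug: MAX(sold) on the right of the comparison is an aggregate-in-WHERE error

Fix: Put the inner MAX in a scalar subquery

Corrected query:
SELECT MAX(sold) FROM books WHERE sold < (SELECT MAX(sold) FROM books)

Result:
MAX(sold)
---------
27589    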